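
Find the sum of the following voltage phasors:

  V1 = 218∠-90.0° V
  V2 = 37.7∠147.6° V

Step 1 — Convert each phasor to rectangular form:
  V1 = 218·(cos(-90.0°) + j·sin(-90.0°)) = 0 - j218 V
  V2 = 37.7·(cos(147.6°) + j·sin(147.6°)) = -31.83 + j20.2 V
Step 2 — Sum components: V_total = -31.83 - j197.8 V.
Step 3 — Convert to polar: |V_total| = 200.3 V, ∠V_total = -99.1°.

V_total = 200.3∠-99.1° V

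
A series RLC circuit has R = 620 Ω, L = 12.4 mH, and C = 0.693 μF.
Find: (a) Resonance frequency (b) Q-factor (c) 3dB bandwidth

Step 1 — Resonance condition Im(Z)=0 gives ω₀ = 1/√(LC).
Step 2 — ω₀ = 1/√(0.0124·6.93e-07) = 1.079e+04 rad/s.
Step 3 — f₀ = ω₀/(2π) = 1717 Hz.
Step 4 — Series Q: Q = ω₀L/R = 1.079e+04·0.0124/620 = 0.2158.
Step 5 — 3dB bandwidth: Δω = ω₀/Q = 5e+04 rad/s; BW = Δω/(2π) = 7958 Hz.

(a) f₀ = 1717 Hz  (b) Q = 0.2158  (c) BW = 7958 Hz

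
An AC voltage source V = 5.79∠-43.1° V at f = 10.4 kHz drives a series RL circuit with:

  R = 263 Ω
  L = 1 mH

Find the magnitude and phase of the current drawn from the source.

Step 1 — Angular frequency: ω = 2π·f = 2π·1.04e+04 = 6.535e+04 rad/s.
Step 2 — Component impedances:
  R: Z = R = 263 Ω
  L: Z = jωL = j·6.535e+04·0.001 = 0 + j65.35 Ω
Step 3 — Series combination: Z_total = R + L = 263 + j65.35 Ω = 271∠14.0° Ω.
Step 4 — Source phasor: V = 5.79∠-43.1° V = 4.228 - j3.956 V.
Step 5 — Ohm's law: I = V / Z_total = (4.228 - j3.956) / (263 + j65.35) = 0.01162 - j0.01793 A.
Step 6 — Convert to polar: |I| = 0.02137 A, ∠I = -57.1°.

I = 0.02137∠-57.1° A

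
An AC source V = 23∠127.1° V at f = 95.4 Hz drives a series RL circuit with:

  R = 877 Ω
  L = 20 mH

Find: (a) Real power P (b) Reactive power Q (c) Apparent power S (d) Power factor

Step 1 — Angular frequency: ω = 2π·f = 2π·95.4 = 599.4 rad/s.
Step 2 — Component impedances:
  R: Z = R = 877 Ω
  L: Z = jωL = j·599.4·0.02 = 0 + j11.99 Ω
Step 3 — Series combination: Z_total = R + L = 877 + j11.99 Ω = 877.1∠0.8° Ω.
Step 4 — Source phasor: V = 23∠127.1° V = -13.87 + j18.34 V.
Step 5 — Current: I = V / Z = -0.01553 + j0.02113 A = 0.02622∠126.3° A.
Step 6 — Complex power: S = V·I* = 0.6031 + j0.008244 VA.
Step 7 — Real power: P = Re(S) = 0.6031 W.
Step 8 — Reactive power: Q = Im(S) = 0.008244 VAR.
Step 9 — Apparent power: |S| = 0.6031 VA.
Step 10 — Power factor: PF = P/|S| = 0.9999 (lagging).

(a) P = 0.6031 W  (b) Q = 0.008244 VAR  (c) S = 0.6031 VA  (d) PF = 0.9999 (lagging)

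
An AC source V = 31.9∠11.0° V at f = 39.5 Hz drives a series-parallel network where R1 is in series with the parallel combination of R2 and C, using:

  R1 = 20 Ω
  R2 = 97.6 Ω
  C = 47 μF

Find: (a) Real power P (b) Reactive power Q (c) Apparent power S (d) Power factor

Step 1 — Angular frequency: ω = 2π·f = 2π·39.5 = 248.2 rad/s.
Step 2 — Component impedances:
  R1: Z = R = 20 Ω
  R2: Z = R = 97.6 Ω
  C: Z = 1/(jωC) = -j/(ω·C) = 0 - j85.73 Ω
Step 3 — Parallel branch: R2 || C = 1/(1/R2 + 1/C) = 42.51 - j48.39 Ω.
Step 4 — Series with R1: Z_total = R1 + (R2 || C) = 62.51 - j48.39 Ω = 79.05∠-37.7° Ω.
Step 5 — Source phasor: V = 31.9∠11.0° V = 31.31 + j6.087 V.
Step 6 — Current: I = V / Z = 0.2661 + j0.3034 A = 0.4035∠48.7° A.
Step 7 — Complex power: S = V·I* = 10.18 - j7.881 VA.
Step 8 — Real power: P = Re(S) = 10.18 W.
Step 9 — Reactive power: Q = Im(S) = -7.881 VAR.
Step 10 — Apparent power: |S| = 12.87 VA.
Step 11 — Power factor: PF = P/|S| = 0.7907 (leading).

(a) P = 10.18 W  (b) Q = -7.881 VAR  (c) S = 12.87 VA  (d) PF = 0.7907 (leading)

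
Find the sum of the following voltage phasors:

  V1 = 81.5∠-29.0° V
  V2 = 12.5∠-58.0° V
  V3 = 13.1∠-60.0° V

Step 1 — Convert each phasor to rectangular form:
  V1 = 81.5·(cos(-29.0°) + j·sin(-29.0°)) = 71.28 - j39.51 V
  V2 = 12.5·(cos(-58.0°) + j·sin(-58.0°)) = 6.624 - j10.6 V
  V3 = 13.1·(cos(-60.0°) + j·sin(-60.0°)) = 6.55 - j11.34 V
Step 2 — Sum components: V_total = 84.46 - j61.46 V.
Step 3 — Convert to polar: |V_total| = 104.4 V, ∠V_total = -36.0°.

V_total = 104.4∠-36.0° V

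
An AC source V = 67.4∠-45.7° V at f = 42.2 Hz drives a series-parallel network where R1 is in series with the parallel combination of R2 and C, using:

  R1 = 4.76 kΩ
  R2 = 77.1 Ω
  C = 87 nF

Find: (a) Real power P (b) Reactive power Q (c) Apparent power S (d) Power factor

Step 1 — Angular frequency: ω = 2π·f = 2π·42.2 = 265.2 rad/s.
Step 2 — Component impedances:
  R1: Z = R = 4760 Ω
  R2: Z = R = 77.1 Ω
  C: Z = 1/(jωC) = -j/(ω·C) = 0 - j4.335e+04 Ω
Step 3 — Parallel branch: R2 || C = 1/(1/R2 + 1/C) = 77.1 - j0.1371 Ω.
Step 4 — Series with R1: Z_total = R1 + (R2 || C) = 4837 - j0.1371 Ω = 4837∠-0.0° Ω.
Step 5 — Source phasor: V = 67.4∠-45.7° V = 47.07 - j48.24 V.
Step 6 — Current: I = V / Z = 0.009732 - j0.009972 A = 0.01393∠-45.7° A.
Step 7 — Complex power: S = V·I* = 0.9391 - j2.662e-05 VA.
Step 8 — Real power: P = Re(S) = 0.9391 W.
Step 9 — Reactive power: Q = Im(S) = -2.662e-05 VAR.
Step 10 — Apparent power: |S| = 0.9391 VA.
Step 11 — Power factor: PF = P/|S| = 1 (leading).

(a) P = 0.9391 W  (b) Q = -2.662e-05 VAR  (c) S = 0.9391 VA  (d) PF = 1 (leading)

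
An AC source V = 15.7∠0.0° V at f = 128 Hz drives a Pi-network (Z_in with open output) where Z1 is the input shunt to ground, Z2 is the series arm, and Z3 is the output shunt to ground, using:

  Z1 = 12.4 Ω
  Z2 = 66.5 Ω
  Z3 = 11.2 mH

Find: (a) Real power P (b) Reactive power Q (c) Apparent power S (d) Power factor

Step 1 — Angular frequency: ω = 2π·f = 2π·128 = 804.2 rad/s.
Step 2 — Component impedances:
  Z1: Z = R = 12.4 Ω
  Z2: Z = R = 66.5 Ω
  Z3: Z = jωL = j·804.2·0.0112 = 0 + j9.008 Ω
Step 3 — With open output, the series arm Z2 and the output shunt Z3 appear in series to ground: Z2 + Z3 = 66.5 + j9.008 Ω.
Step 4 — Parallel with input shunt Z1: Z_in = Z1 || (Z2 + Z3) = 10.48 + j0.2196 Ω = 10.48∠1.2° Ω.
Step 5 — Source phasor: V = 15.7∠0.0° V = 15.7 V.
Step 6 — Current: I = V / Z = 1.498 - j0.0314 A = 1.498∠-1.2° A.
Step 7 — Complex power: S = V·I* = 23.52 + j0.493 VA.
Step 8 — Real power: P = Re(S) = 23.52 W.
Step 9 — Reactive power: Q = Im(S) = 0.493 VAR.
Step 10 — Apparent power: |S| = 23.52 VA.
Step 11 — Power factor: PF = P/|S| = 0.9998 (lagging).

(a) P = 23.52 W  (b) Q = 0.493 VAR  (c) S = 23.52 VA  (d) PF = 0.9998 (lagging)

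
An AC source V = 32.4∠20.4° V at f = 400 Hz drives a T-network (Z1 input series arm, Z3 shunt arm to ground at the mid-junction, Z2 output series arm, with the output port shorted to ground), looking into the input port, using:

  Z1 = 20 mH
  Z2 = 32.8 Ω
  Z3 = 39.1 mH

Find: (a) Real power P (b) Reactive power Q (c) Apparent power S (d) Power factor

Step 1 — Angular frequency: ω = 2π·f = 2π·400 = 2513 rad/s.
Step 2 — Component impedances:
  Z1: Z = jωL = j·2513·0.02 = 0 + j50.27 Ω
  Z2: Z = R = 32.8 Ω
  Z3: Z = jωL = j·2513·0.0391 = 0 + j98.27 Ω
Step 3 — With the output port shorted to ground, the output series arm Z2 runs from the junction to ground; the shunt arm Z3 also runs from the junction to ground. They appear in parallel: Z3 || Z2 = 29.51 + j9.85 Ω.
Step 4 — Series with input arm Z1: Z_in = Z1 + (Z3 || Z2) = 29.51 + j60.12 Ω = 66.97∠63.9° Ω.
Step 5 — Source phasor: V = 32.4∠20.4° V = 30.37 + j11.29 V.
Step 6 — Current: I = V / Z = 0.3512 - j0.3327 A = 0.4838∠-43.5° A.
Step 7 — Complex power: S = V·I* = 6.908 + j14.07 VA.
Step 8 — Real power: P = Re(S) = 6.908 W.
Step 9 — Reactive power: Q = Im(S) = 14.07 VAR.
Step 10 — Apparent power: |S| = 15.68 VA.
Step 11 — Power factor: PF = P/|S| = 0.4407 (lagging).

(a) P = 6.908 W  (b) Q = 14.07 VAR  (c) S = 15.68 VA  (d) PF = 0.4407 (lagging)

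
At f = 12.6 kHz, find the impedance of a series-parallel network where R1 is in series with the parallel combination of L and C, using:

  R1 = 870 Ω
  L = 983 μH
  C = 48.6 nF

Step 1 — Angular frequency: ω = 2π·f = 2π·1.26e+04 = 7.917e+04 rad/s.
Step 2 — Component impedances:
  R1: Z = R = 870 Ω
  L: Z = jωL = j·7.917e+04·0.000983 = 0 + j77.82 Ω
  C: Z = 1/(jωC) = -j/(ω·C) = 0 - j259.9 Ω
Step 3 — Parallel branch: L || C = 1/(1/L + 1/C) = 0 + j111.1 Ω.
Step 4 — Series with R1: Z_total = R1 + (L || C) = 870 + j111.1 Ω = 877.1∠7.3° Ω.

Z = 870 + j111.1 Ω = 877.1∠7.3° Ω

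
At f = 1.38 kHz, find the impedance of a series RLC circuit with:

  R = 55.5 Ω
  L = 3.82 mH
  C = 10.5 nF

Step 1 — Angular frequency: ω = 2π·f = 2π·1380 = 8671 rad/s.
Step 2 — Component impedances:
  R: Z = R = 55.5 Ω
  L: Z = jωL = j·8671·0.00382 = 0 + j33.12 Ω
  C: Z = 1/(jωC) = -j/(ω·C) = 0 - j1.098e+04 Ω
Step 3 — Series combination: Z_total = R + L + C = 55.5 - j1.095e+04 Ω = 1.095e+04∠-89.7° Ω.

Z = 55.5 - j1.095e+04 Ω = 1.095e+04∠-89.7° Ω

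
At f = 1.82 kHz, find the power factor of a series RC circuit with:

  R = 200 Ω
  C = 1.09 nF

Step 1 — Angular frequency: ω = 2π·f = 2π·1820 = 1.144e+04 rad/s.
Step 2 — Component impedances:
  R: Z = R = 200 Ω
  C: Z = 1/(jωC) = -j/(ω·C) = 0 - j8.023e+04 Ω
Step 3 — Series combination: Z_total = R + C = 200 - j8.023e+04 Ω = 8.023e+04∠-89.9° Ω.
Step 4 — Power factor: PF = cos(φ) = Re(Z)/|Z| = 200/8.023e+04 = 0.002493.
Step 5 — Type: Im(Z) = -8.023e+04 ⇒ leading (phase φ = -89.9°).

PF = 0.002493 (leading, φ = -89.9°)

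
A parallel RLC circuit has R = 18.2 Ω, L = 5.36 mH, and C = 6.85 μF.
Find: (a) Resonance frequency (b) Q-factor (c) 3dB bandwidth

Step 1 — Resonance: ω₀ = 1/√(LC) = 1/√(0.00536·6.85e-06) = 5219 rad/s.
Step 2 — f₀ = ω₀/(2π) = 830.6 Hz.
Step 3 — Parallel Q: Q = R/(ω₀L) = 18.2/(5219·0.00536) = 0.6506.
Step 4 — Bandwidth: Δω = ω₀/Q = 8021 rad/s; BW = Δω/(2π) = 1277 Hz.

(a) f₀ = 830.6 Hz  (b) Q = 0.6506  (c) BW = 1277 Hz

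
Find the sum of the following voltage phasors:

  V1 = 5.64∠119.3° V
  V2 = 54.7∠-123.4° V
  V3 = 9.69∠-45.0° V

Step 1 — Convert each phasor to rectangular form:
  V1 = 5.64·(cos(119.3°) + j·sin(119.3°)) = -2.76 + j4.918 V
  V2 = 54.7·(cos(-123.4°) + j·sin(-123.4°)) = -30.11 - j45.67 V
  V3 = 9.69·(cos(-45.0°) + j·sin(-45.0°)) = 6.852 - j6.852 V
Step 2 — Sum components: V_total = -26.02 - j47.6 V.
Step 3 — Convert to polar: |V_total| = 54.25 V, ∠V_total = -118.7°.

V_total = 54.25∠-118.7° V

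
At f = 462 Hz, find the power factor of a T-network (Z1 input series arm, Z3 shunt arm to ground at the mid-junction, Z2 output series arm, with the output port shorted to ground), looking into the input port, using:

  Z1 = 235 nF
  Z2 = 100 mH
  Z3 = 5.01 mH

Step 1 — Angular frequency: ω = 2π·f = 2π·462 = 2903 rad/s.
Step 2 — Component impedances:
  Z1: Z = 1/(jωC) = -j/(ω·C) = 0 - j1466 Ω
  Z2: Z = jωL = j·2903·0.1 = 0 + j290.3 Ω
  Z3: Z = jωL = j·2903·0.00501 = 0 + j14.54 Ω
Step 3 — With the output port shorted to ground, the output series arm Z2 runs from the junction to ground; the shunt arm Z3 also runs from the junction to ground. They appear in parallel: Z3 || Z2 = 0 + j13.85 Ω.
Step 4 — Series with input arm Z1: Z_in = Z1 + (Z3 || Z2) = 0 - j1452 Ω = 1452∠-90.0° Ω.
Step 5 — Power factor: PF = cos(φ) = Re(Z)/|Z| = 0/1452 = 0.
Step 6 — Type: Im(Z) = -1452 ⇒ leading (phase φ = -90.0°).

PF = 0 (leading, φ = -90.0°)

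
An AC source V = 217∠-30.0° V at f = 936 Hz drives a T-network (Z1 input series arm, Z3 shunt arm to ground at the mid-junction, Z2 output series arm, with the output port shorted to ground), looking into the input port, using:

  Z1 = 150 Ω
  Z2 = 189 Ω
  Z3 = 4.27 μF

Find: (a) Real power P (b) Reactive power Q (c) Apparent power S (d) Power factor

Step 1 — Angular frequency: ω = 2π·f = 2π·936 = 5881 rad/s.
Step 2 — Component impedances:
  Z1: Z = R = 150 Ω
  Z2: Z = R = 189 Ω
  Z3: Z = 1/(jωC) = -j/(ω·C) = 0 - j39.82 Ω
Step 3 — With the output port shorted to ground, the output series arm Z2 runs from the junction to ground; the shunt arm Z3 also runs from the junction to ground. They appear in parallel: Z3 || Z2 = 8.034 - j38.13 Ω.
Step 4 — Series with input arm Z1: Z_in = Z1 + (Z3 || Z2) = 158 - j38.13 Ω = 162.6∠-13.6° Ω.
Step 5 — Source phasor: V = 217∠-30.0° V = 187.9 - j108.5 V.
Step 6 — Current: I = V / Z = 1.28 - j0.3777 A = 1.335∠-16.4° A.
Step 7 — Complex power: S = V·I* = 281.6 - j67.94 VA.
Step 8 — Real power: P = Re(S) = 281.6 W.
Step 9 — Reactive power: Q = Im(S) = -67.94 VAR.
Step 10 — Apparent power: |S| = 289.7 VA.
Step 11 — Power factor: PF = P/|S| = 0.9721 (leading).

(a) P = 281.6 W  (b) Q = -67.94 VAR  (c) S = 289.7 VA  (d) PF = 0.9721 (leading)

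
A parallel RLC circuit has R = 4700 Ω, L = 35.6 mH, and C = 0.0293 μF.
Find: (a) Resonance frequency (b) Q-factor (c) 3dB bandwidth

Step 1 — Resonance: ω₀ = 1/√(LC) = 1/√(0.0356·2.93e-08) = 3.096e+04 rad/s.
Step 2 — f₀ = ω₀/(2π) = 4928 Hz.
Step 3 — Parallel Q: Q = R/(ω₀L) = 4700/(3.096e+04·0.0356) = 4.264.
Step 4 — Bandwidth: Δω = ω₀/Q = 7262 rad/s; BW = Δω/(2π) = 1156 Hz.

(a) f₀ = 4928 Hz  (b) Q = 4.264  (c) BW = 1156 Hz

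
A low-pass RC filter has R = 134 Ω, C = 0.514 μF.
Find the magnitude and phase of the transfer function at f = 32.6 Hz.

Step 1 — Angular frequency: ω = 2π·32.6 = 204.8 rad/s.
Step 2 — Transfer function: H(jω) = 1/(1 + jωRC).
Step 3 — Denominator: 1 + jωRC = 1 + j·204.8·134·5.14e-07 = 1 + j0.01411.
Step 4 — H = 0.9998 - j0.01411.
Step 5 — Magnitude: |H| = 0.9999 (-0.0 dB); phase: φ = -0.8°.

|H| = 0.9999 (-0.0 dB), φ = -0.8°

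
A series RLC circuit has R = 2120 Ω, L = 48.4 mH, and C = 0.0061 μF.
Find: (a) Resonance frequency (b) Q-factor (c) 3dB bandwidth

Step 1 — Resonance condition Im(Z)=0 gives ω₀ = 1/√(LC).
Step 2 — ω₀ = 1/√(0.0484·6.1e-09) = 5.82e+04 rad/s.
Step 3 — f₀ = ω₀/(2π) = 9263 Hz.
Step 4 — Series Q: Q = ω₀L/R = 5.82e+04·0.0484/2120 = 1.329.
Step 5 — 3dB bandwidth: Δω = ω₀/Q = 4.38e+04 rad/s; BW = Δω/(2π) = 6971 Hz.

(a) f₀ = 9263 Hz  (b) Q = 1.329  (c) BW = 6971 Hz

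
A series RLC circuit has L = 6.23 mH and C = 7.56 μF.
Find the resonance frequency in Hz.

Step 1 — Resonance condition Im(Z)=0 gives ω₀ = 1/√(LC).
Step 2 — ω₀ = 1/√(0.00623·7.56e-06) = 4608 rad/s.
Step 3 — f₀ = ω₀/(2π) = 733.4 Hz.

f₀ = 733.4 Hz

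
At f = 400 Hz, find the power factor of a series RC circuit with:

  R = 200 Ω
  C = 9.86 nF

Step 1 — Angular frequency: ω = 2π·f = 2π·400 = 2513 rad/s.
Step 2 — Component impedances:
  R: Z = R = 200 Ω
  C: Z = 1/(jωC) = -j/(ω·C) = 0 - j4.035e+04 Ω
Step 3 — Series combination: Z_total = R + C = 200 - j4.035e+04 Ω = 4.035e+04∠-89.7° Ω.
Step 4 — Power factor: PF = cos(φ) = Re(Z)/|Z| = 200/40354 = 0.004956.
Step 5 — Type: Im(Z) = -4.035e+04 ⇒ leading (phase φ = -89.7°).

PF = 0.004956 (leading, φ = -89.7°)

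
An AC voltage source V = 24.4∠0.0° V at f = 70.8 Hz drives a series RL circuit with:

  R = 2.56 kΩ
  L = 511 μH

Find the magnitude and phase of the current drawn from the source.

Step 1 — Angular frequency: ω = 2π·f = 2π·70.8 = 444.8 rad/s.
Step 2 — Component impedances:
  R: Z = R = 2560 Ω
  L: Z = jωL = j·444.8·0.000511 = 0 + j0.2273 Ω
Step 3 — Series combination: Z_total = R + L = 2560 + j0.2273 Ω = 2560∠0.0° Ω.
Step 4 — Source phasor: V = 24.4∠0.0° V = 24.4 V.
Step 5 — Ohm's law: I = V / Z_total = (24.4) / (2560 + j0.2273) = 0.009531 - j8.463e-07 A.
Step 6 — Convert to polar: |I| = 0.009531 A, ∠I = -0.0°.

I = 0.009531∠-0.0° A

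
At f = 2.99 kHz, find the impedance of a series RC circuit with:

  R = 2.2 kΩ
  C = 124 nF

Step 1 — Angular frequency: ω = 2π·f = 2π·2990 = 1.879e+04 rad/s.
Step 2 — Component impedances:
  R: Z = R = 2200 Ω
  C: Z = 1/(jωC) = -j/(ω·C) = 0 - j429.3 Ω
Step 3 — Series combination: Z_total = R + C = 2200 - j429.3 Ω = 2241∠-11.0° Ω.

Z = 2200 - j429.3 Ω = 2241∠-11.0° Ω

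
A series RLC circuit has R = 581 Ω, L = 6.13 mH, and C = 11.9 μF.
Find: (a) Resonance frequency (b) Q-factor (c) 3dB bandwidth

Step 1 — Resonance: ω₀ = 1/√(LC) = 1/√(0.00613·1.19e-05) = 3703 rad/s.
Step 2 — f₀ = ω₀/(2π) = 589.3 Hz.
Step 3 — Series Q: Q = ω₀L/R = 3703·0.00613/581 = 0.03906.
Step 4 — Bandwidth: Δω = ω₀/Q = 9.478e+04 rad/s; BW = Δω/(2π) = 1.508e+04 Hz.

(a) f₀ = 589.3 Hz  (b) Q = 0.03906  (c) BW = 1.508e+04 Hz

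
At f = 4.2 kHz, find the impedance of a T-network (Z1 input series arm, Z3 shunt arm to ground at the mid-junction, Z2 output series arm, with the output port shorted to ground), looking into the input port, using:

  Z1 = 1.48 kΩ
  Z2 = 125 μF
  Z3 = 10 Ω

Step 1 — Angular frequency: ω = 2π·f = 2π·4200 = 2.639e+04 rad/s.
Step 2 — Component impedances:
  Z1: Z = R = 1480 Ω
  Z2: Z = 1/(jωC) = -j/(ω·C) = 0 - j0.3032 Ω
  Z3: Z = R = 10 Ω
Step 3 — With the output port shorted to ground, the output series arm Z2 runs from the junction to ground; the shunt arm Z3 also runs from the junction to ground. They appear in parallel: Z3 || Z2 = 0.009182 - j0.3029 Ω.
Step 4 — Series with input arm Z1: Z_in = Z1 + (Z3 || Z2) = 1480 - j0.3029 Ω = 1480∠-0.0° Ω.

Z = 1480 - j0.3029 Ω = 1480∠-0.0° Ω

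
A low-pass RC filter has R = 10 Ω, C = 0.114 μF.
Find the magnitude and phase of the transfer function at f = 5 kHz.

Step 1 — Angular frequency: ω = 2π·5000 = 3.142e+04 rad/s.
Step 2 — Transfer function: H(jω) = 1/(1 + jωRC).
Step 3 — Denominator: 1 + jωRC = 1 + j·3.142e+04·10·1.14e-07 = 1 + j0.03581.
Step 4 — H = 0.9987 - j0.03577.
Step 5 — Magnitude: |H| = 0.9994 (-0.0 dB); phase: φ = -2.1°.

|H| = 0.9994 (-0.0 dB), φ = -2.1°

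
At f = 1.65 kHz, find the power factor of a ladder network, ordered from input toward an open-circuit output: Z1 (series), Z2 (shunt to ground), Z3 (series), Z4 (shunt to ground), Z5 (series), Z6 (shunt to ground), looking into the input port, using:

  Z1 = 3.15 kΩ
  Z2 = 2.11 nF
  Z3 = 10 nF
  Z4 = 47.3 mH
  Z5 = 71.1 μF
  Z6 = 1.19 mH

Step 1 — Angular frequency: ω = 2π·f = 2π·1650 = 1.037e+04 rad/s.
Step 2 — Component impedances:
  Z1: Z = R = 3150 Ω
  Z2: Z = 1/(jωC) = -j/(ω·C) = 0 - j4.571e+04 Ω
  Z3: Z = 1/(jωC) = -j/(ω·C) = 0 - j9646 Ω
  Z4: Z = jωL = j·1.037e+04·0.0473 = 0 + j490.4 Ω
  Z5: Z = 1/(jωC) = -j/(ω·C) = 0 - j1.357 Ω
  Z6: Z = jωL = j·1.037e+04·0.00119 = 0 + j12.34 Ω
Step 3 — Ladder network (open output): work backward from the far end, alternating series and parallel combinations. Z_in = 3150 - j7958 Ω = 8559∠-68.4° Ω.
Step 4 — Power factor: PF = cos(φ) = Re(Z)/|Z| = 3150/8558.6 = 0.3681.
Step 5 — Type: Im(Z) = -7958 ⇒ leading (phase φ = -68.4°).

PF = 0.3681 (leading, φ = -68.4°)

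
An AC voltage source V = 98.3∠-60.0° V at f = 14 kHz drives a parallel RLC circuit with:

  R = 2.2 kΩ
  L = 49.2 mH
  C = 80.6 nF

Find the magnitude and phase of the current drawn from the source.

Step 1 — Angular frequency: ω = 2π·f = 2π·1.4e+04 = 8.796e+04 rad/s.
Step 2 — Component impedances:
  R: Z = R = 2200 Ω
  L: Z = jωL = j·8.796e+04·0.0492 = 0 + j4328 Ω
  C: Z = 1/(jωC) = -j/(ω·C) = 0 - j141 Ω
Step 3 — Parallel combination: 1/Z_total = 1/R + 1/L + 1/C; Z_total = 9.62 - j145.2 Ω = 145.5∠-86.2° Ω.
Step 4 — Source phasor: V = 98.3∠-60.0° V = 49.15 - j85.13 V.
Step 5 — Ohm's law: I = V / Z_total = (49.15 - j85.13) / (9.62 - j145.2) = 0.6062 + j0.2984 A.
Step 6 — Convert to polar: |I| = 0.6757 A, ∠I = 26.2°.

I = 0.6757∠26.2° A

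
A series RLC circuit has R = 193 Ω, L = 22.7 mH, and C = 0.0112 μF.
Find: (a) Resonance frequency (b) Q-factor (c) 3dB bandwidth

Step 1 — Resonance: ω₀ = 1/√(LC) = 1/√(0.0227·1.12e-08) = 6.272e+04 rad/s.
Step 2 — f₀ = ω₀/(2π) = 9982 Hz.
Step 3 — Series Q: Q = ω₀L/R = 6.272e+04·0.0227/193 = 7.376.
Step 4 — Bandwidth: Δω = ω₀/Q = 8502 rad/s; BW = Δω/(2π) = 1353 Hz.

(a) f₀ = 9982 Hz  (b) Q = 7.376  (c) BW = 1353 Hz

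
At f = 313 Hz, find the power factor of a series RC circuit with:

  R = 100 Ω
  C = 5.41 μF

Step 1 — Angular frequency: ω = 2π·f = 2π·313 = 1967 rad/s.
Step 2 — Component impedances:
  R: Z = R = 100 Ω
  C: Z = 1/(jωC) = -j/(ω·C) = 0 - j93.99 Ω
Step 3 — Series combination: Z_total = R + C = 100 - j93.99 Ω = 137.2∠-43.2° Ω.
Step 4 — Power factor: PF = cos(φ) = Re(Z)/|Z| = 100/137.24 = 0.7287.
Step 5 — Type: Im(Z) = -93.99 ⇒ leading (phase φ = -43.2°).

PF = 0.7287 (leading, φ = -43.2°)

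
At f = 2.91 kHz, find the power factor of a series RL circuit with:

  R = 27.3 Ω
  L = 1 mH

Step 1 — Angular frequency: ω = 2π·f = 2π·2910 = 1.828e+04 rad/s.
Step 2 — Component impedances:
  R: Z = R = 27.3 Ω
  L: Z = jωL = j·1.828e+04·0.001 = 0 + j18.28 Ω
Step 3 — Series combination: Z_total = R + L = 27.3 + j18.28 Ω = 32.86∠33.8° Ω.
Step 4 — Power factor: PF = cos(φ) = Re(Z)/|Z| = 27.3/32.857 = 0.8309.
Step 5 — Type: Im(Z) = 18.28 ⇒ lagging (phase φ = 33.8°).

PF = 0.8309 (lagging, φ = 33.8°)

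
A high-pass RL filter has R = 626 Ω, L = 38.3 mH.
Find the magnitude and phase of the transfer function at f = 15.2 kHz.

Step 1 — Angular frequency: ω = 2π·1.52e+04 = 9.55e+04 rad/s.
Step 2 — Transfer function: H(jω) = jωL/(R + jωL).
Step 3 — Numerator jωL = j·3658; denominator R + jωL = 626 + j3658.
Step 4 — H = 0.9715 + j0.1663.
Step 5 — Magnitude: |H| = 0.9857 (-0.1 dB); phase: φ = 9.7°.

|H| = 0.9857 (-0.1 dB), φ = 9.7°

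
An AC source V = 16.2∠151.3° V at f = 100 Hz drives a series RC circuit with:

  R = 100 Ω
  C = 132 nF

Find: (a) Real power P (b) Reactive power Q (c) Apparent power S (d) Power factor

Step 1 — Angular frequency: ω = 2π·f = 2π·100 = 628.3 rad/s.
Step 2 — Component impedances:
  R: Z = R = 100 Ω
  C: Z = 1/(jωC) = -j/(ω·C) = 0 - j1.206e+04 Ω
Step 3 — Series combination: Z_total = R + C = 100 - j1.206e+04 Ω = 1.206e+04∠-89.5° Ω.
Step 4 — Source phasor: V = 16.2∠151.3° V = -14.21 + j7.78 V.
Step 5 — Current: I = V / Z = -0.000655 - j0.001173 A = 0.001344∠-119.2° A.
Step 6 — Complex power: S = V·I* = 0.0001805 - j0.02176 VA.
Step 7 — Real power: P = Re(S) = 0.0001805 W.
Step 8 — Reactive power: Q = Im(S) = -0.02176 VAR.
Step 9 — Apparent power: |S| = 0.02177 VA.
Step 10 — Power factor: PF = P/|S| = 0.008294 (leading).

(a) P = 0.0001805 W  (b) Q = -0.02176 VAR  (c) S = 0.02177 VA  (d) PF = 0.008294 (leading)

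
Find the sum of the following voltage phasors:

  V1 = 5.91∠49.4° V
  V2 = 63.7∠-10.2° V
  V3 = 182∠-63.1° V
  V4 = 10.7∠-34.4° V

Step 1 — Convert each phasor to rectangular form:
  V1 = 5.91·(cos(49.4°) + j·sin(49.4°)) = 3.846 + j4.487 V
  V2 = 63.7·(cos(-10.2°) + j·sin(-10.2°)) = 62.69 - j11.28 V
  V3 = 182·(cos(-63.1°) + j·sin(-63.1°)) = 82.34 - j162.3 V
  V4 = 10.7·(cos(-34.4°) + j·sin(-34.4°)) = 8.829 - j6.045 V
Step 2 — Sum components: V_total = 157.7 - j175.1 V.
Step 3 — Convert to polar: |V_total| = 235.7 V, ∠V_total = -48.0°.

V_total = 235.7∠-48.0° V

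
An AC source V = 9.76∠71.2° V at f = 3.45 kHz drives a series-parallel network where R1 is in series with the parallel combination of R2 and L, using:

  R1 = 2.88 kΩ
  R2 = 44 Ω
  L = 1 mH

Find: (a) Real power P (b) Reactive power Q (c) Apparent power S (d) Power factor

Step 1 — Angular frequency: ω = 2π·f = 2π·3450 = 2.168e+04 rad/s.
Step 2 — Component impedances:
  R1: Z = R = 2880 Ω
  R2: Z = R = 44 Ω
  L: Z = jωL = j·2.168e+04·0.001 = 0 + j21.68 Ω
Step 3 — Parallel branch: R2 || L = 1/(1/R2 + 1/L) = 8.594 + j17.44 Ω.
Step 4 — Series with R1: Z_total = R1 + (R2 || L) = 2889 + j17.44 Ω = 2889∠0.3° Ω.
Step 5 — Source phasor: V = 9.76∠71.2° V = 3.145 + j9.239 V.
Step 6 — Current: I = V / Z = 0.001108 + j0.003192 A = 0.003379∠70.9° A.
Step 7 — Complex power: S = V·I* = 0.03298 + j0.0001991 VA.
Step 8 — Real power: P = Re(S) = 0.03298 W.
Step 9 — Reactive power: Q = Im(S) = 0.0001991 VAR.
Step 10 — Apparent power: |S| = 0.03298 VA.
Step 11 — Power factor: PF = P/|S| = 1 (lagging).

(a) P = 0.03298 W  (b) Q = 0.0001991 VAR  (c) S = 0.03298 VA  (d) PF = 1 (lagging)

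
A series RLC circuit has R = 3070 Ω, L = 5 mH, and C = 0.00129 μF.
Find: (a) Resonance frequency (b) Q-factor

Step 1 — Resonance condition Im(Z)=0 gives ω₀ = 1/√(LC).
Step 2 — ω₀ = 1/√(0.005·1.29e-09) = 3.937e+05 rad/s.
Step 3 — f₀ = ω₀/(2π) = 6.267e+04 Hz.
Step 4 — Series Q: Q = ω₀L/R = 3.937e+05·0.005/3070 = 0.6413.

(a) f₀ = 6.267e+04 Hz  (b) Q = 0.6413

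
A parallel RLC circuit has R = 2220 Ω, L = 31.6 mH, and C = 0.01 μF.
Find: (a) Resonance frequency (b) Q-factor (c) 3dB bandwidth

Step 1 — Resonance: ω₀ = 1/√(LC) = 1/√(0.0316·1e-08) = 5.625e+04 rad/s.
Step 2 — f₀ = ω₀/(2π) = 8953 Hz.
Step 3 — Parallel Q: Q = R/(ω₀L) = 2220/(5.625e+04·0.0316) = 1.249.
Step 4 — Bandwidth: Δω = ω₀/Q = 4.505e+04 rad/s; BW = Δω/(2π) = 7169 Hz.

(a) f₀ = 8953 Hz  (b) Q = 1.249  (c) BW = 7169 Hz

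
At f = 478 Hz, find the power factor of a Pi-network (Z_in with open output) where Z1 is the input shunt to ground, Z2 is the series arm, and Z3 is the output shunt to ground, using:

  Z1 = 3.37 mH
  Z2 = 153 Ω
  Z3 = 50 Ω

Step 1 — Angular frequency: ω = 2π·f = 2π·478 = 3003 rad/s.
Step 2 — Component impedances:
  Z1: Z = jωL = j·3003·0.00337 = 0 + j10.12 Ω
  Z2: Z = R = 153 Ω
  Z3: Z = R = 50 Ω
Step 3 — With open output, the series arm Z2 and the output shunt Z3 appear in series to ground: Z2 + Z3 = 203 Ω.
Step 4 — Parallel with input shunt Z1: Z_in = Z1 || (Z2 + Z3) = 0.5034 + j10.1 Ω = 10.11∠87.1° Ω.
Step 5 — Power factor: PF = cos(φ) = Re(Z)/|Z| = 0.50339/10.109 = 0.0498.
Step 6 — Type: Im(Z) = 10.1 ⇒ lagging (phase φ = 87.1°).

PF = 0.0498 (lagging, φ = 87.1°)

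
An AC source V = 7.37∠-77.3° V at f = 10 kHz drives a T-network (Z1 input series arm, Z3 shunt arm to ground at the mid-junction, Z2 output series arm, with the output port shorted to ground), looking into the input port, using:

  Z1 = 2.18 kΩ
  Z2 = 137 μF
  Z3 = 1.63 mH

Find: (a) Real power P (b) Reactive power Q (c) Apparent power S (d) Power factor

Step 1 — Angular frequency: ω = 2π·f = 2π·1e+04 = 6.283e+04 rad/s.
Step 2 — Component impedances:
  Z1: Z = R = 2180 Ω
  Z2: Z = 1/(jωC) = -j/(ω·C) = 0 - j0.1162 Ω
  Z3: Z = jωL = j·6.283e+04·0.00163 = 0 + j102.4 Ω
Step 3 — With the output port shorted to ground, the output series arm Z2 runs from the junction to ground; the shunt arm Z3 also runs from the junction to ground. They appear in parallel: Z3 || Z2 = 0 - j0.1163 Ω.
Step 4 — Series with input arm Z1: Z_in = Z1 + (Z3 || Z2) = 2180 - j0.1163 Ω = 2180∠-0.0° Ω.
Step 5 — Source phasor: V = 7.37∠-77.3° V = 1.62 - j7.19 V.
Step 6 — Current: I = V / Z = 0.0007434 - j0.003298 A = 0.003381∠-77.3° A.
Step 7 — Complex power: S = V·I* = 0.02492 - j1.329e-06 VA.
Step 8 — Real power: P = Re(S) = 0.02492 W.
Step 9 — Reactive power: Q = Im(S) = -1.329e-06 VAR.
Step 10 — Apparent power: |S| = 0.02492 VA.
Step 11 — Power factor: PF = P/|S| = 1 (leading).

(a) P = 0.02492 W  (b) Q = -1.329e-06 VAR  (c) S = 0.02492 VA  (d) PF = 1 (leading)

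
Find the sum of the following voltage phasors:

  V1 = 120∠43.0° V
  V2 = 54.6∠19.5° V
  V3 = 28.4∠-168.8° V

Step 1 — Convert each phasor to rectangular form:
  V1 = 120·(cos(43.0°) + j·sin(43.0°)) = 87.76 + j81.84 V
  V2 = 54.6·(cos(19.5°) + j·sin(19.5°)) = 51.47 + j18.23 V
  V3 = 28.4·(cos(-168.8°) + j·sin(-168.8°)) = -27.86 - j5.516 V
Step 2 — Sum components: V_total = 111.4 + j94.55 V.
Step 3 — Convert to polar: |V_total| = 146.1 V, ∠V_total = 40.3°.

V_total = 146.1∠40.3° V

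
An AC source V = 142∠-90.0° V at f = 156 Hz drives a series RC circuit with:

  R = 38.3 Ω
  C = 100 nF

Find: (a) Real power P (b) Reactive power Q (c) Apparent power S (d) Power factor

Step 1 — Angular frequency: ω = 2π·f = 2π·156 = 980.2 rad/s.
Step 2 — Component impedances:
  R: Z = R = 38.3 Ω
  C: Z = 1/(jωC) = -j/(ω·C) = 0 - j1.02e+04 Ω
Step 3 — Series combination: Z_total = R + C = 38.3 - j1.02e+04 Ω = 1.02e+04∠-89.8° Ω.
Step 4 — Source phasor: V = 142∠-90.0° V = 0 - j142 V.
Step 5 — Current: I = V / Z = 0.01392 - j5.225e-05 A = 0.01392∠-0.2° A.
Step 6 — Complex power: S = V·I* = 0.00742 - j1.976 VA.
Step 7 — Real power: P = Re(S) = 0.00742 W.
Step 8 — Reactive power: Q = Im(S) = -1.976 VAR.
Step 9 — Apparent power: |S| = 1.976 VA.
Step 10 — Power factor: PF = P/|S| = 0.003754 (leading).

(a) P = 0.00742 W  (b) Q = -1.976 VAR  (c) S = 1.976 VA  (d) PF = 0.003754 (leading)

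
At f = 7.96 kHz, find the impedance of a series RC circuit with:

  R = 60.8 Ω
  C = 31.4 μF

Step 1 — Angular frequency: ω = 2π·f = 2π·7960 = 5.001e+04 rad/s.
Step 2 — Component impedances:
  R: Z = R = 60.8 Ω
  C: Z = 1/(jωC) = -j/(ω·C) = 0 - j0.6368 Ω
Step 3 — Series combination: Z_total = R + C = 60.8 - j0.6368 Ω = 60.8∠-0.6° Ω.

Z = 60.8 - j0.6368 Ω = 60.8∠-0.6° Ω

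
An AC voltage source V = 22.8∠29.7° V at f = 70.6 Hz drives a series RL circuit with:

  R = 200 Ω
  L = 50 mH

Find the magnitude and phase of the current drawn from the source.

Step 1 — Angular frequency: ω = 2π·f = 2π·70.6 = 443.6 rad/s.
Step 2 — Component impedances:
  R: Z = R = 200 Ω
  L: Z = jωL = j·443.6·0.05 = 0 + j22.18 Ω
Step 3 — Series combination: Z_total = R + L = 200 + j22.18 Ω = 201.2∠6.3° Ω.
Step 4 — Source phasor: V = 22.8∠29.7° V = 19.8 + j11.3 V.
Step 5 — Ohm's law: I = V / Z_total = (19.8 + j11.3) / (200 + j22.18) = 0.104 + j0.04495 A.
Step 6 — Convert to polar: |I| = 0.1133 A, ∠I = 23.4°.

I = 0.1133∠23.4° A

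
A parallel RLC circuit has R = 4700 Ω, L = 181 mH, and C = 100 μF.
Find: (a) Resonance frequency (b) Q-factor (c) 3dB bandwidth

Step 1 — Resonance: ω₀ = 1/√(LC) = 1/√(0.181·0.0001) = 235.1 rad/s.
Step 2 — f₀ = ω₀/(2π) = 37.41 Hz.
Step 3 — Parallel Q: Q = R/(ω₀L) = 4700/(235.1·0.181) = 110.5.
Step 4 — Bandwidth: Δω = ω₀/Q = 2.128 rad/s; BW = Δω/(2π) = 0.3386 Hz.

(a) f₀ = 37.41 Hz  (b) Q = 110.5  (c) BW = 0.3386 Hz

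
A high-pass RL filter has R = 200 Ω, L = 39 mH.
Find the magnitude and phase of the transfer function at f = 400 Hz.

Step 1 — Angular frequency: ω = 2π·400 = 2513 rad/s.
Step 2 — Transfer function: H(jω) = jωL/(R + jωL).
Step 3 — Numerator jωL = j·98.02; denominator R + jωL = 200 + j98.02.
Step 4 — H = 0.1937 + j0.3952.
Step 5 — Magnitude: |H| = 0.4401 (-7.1 dB); phase: φ = 63.9°.

|H| = 0.4401 (-7.1 dB), φ = 63.9°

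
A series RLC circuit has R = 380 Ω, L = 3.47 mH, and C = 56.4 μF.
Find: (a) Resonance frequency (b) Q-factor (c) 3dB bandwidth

Step 1 — Resonance condition Im(Z)=0 gives ω₀ = 1/√(LC).
Step 2 — ω₀ = 1/√(0.00347·5.64e-05) = 2260 rad/s.
Step 3 — f₀ = ω₀/(2π) = 359.8 Hz.
Step 4 — Series Q: Q = ω₀L/R = 2260·0.00347/380 = 0.02064.
Step 5 — 3dB bandwidth: Δω = ω₀/Q = 1.095e+05 rad/s; BW = Δω/(2π) = 1.743e+04 Hz.

(a) f₀ = 359.8 Hz  (b) Q = 0.02064  (c) BW = 1.743e+04 Hz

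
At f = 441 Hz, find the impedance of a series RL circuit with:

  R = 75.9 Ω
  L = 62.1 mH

Step 1 — Angular frequency: ω = 2π·f = 2π·441 = 2771 rad/s.
Step 2 — Component impedances:
  R: Z = R = 75.9 Ω
  L: Z = jωL = j·2771·0.0621 = 0 + j172.1 Ω
Step 3 — Series combination: Z_total = R + L = 75.9 + j172.1 Ω = 188.1∠66.2° Ω.

Z = 75.9 + j172.1 Ω = 188.1∠66.2° Ω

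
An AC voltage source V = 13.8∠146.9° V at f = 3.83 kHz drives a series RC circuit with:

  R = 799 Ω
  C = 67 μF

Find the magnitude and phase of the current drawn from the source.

Step 1 — Angular frequency: ω = 2π·f = 2π·3830 = 2.406e+04 rad/s.
Step 2 — Component impedances:
  R: Z = R = 799 Ω
  C: Z = 1/(jωC) = -j/(ω·C) = 0 - j0.6202 Ω
Step 3 — Series combination: Z_total = R + C = 799 - j0.6202 Ω = 799∠-0.0° Ω.
Step 4 — Source phasor: V = 13.8∠146.9° V = -11.56 + j7.536 V.
Step 5 — Ohm's law: I = V / Z_total = (-11.56 + j7.536) / (799 - j0.6202) = -0.01448 + j0.009421 A.
Step 6 — Convert to polar: |I| = 0.01727 A, ∠I = 146.9°.

I = 0.01727∠146.9° A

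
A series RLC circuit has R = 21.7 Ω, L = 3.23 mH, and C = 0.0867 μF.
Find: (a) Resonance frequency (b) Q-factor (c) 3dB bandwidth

Step 1 — Resonance: ω₀ = 1/√(LC) = 1/√(0.00323·8.67e-08) = 5.976e+04 rad/s.
Step 2 — f₀ = ω₀/(2π) = 9511 Hz.
Step 3 — Series Q: Q = ω₀L/R = 5.976e+04·0.00323/21.7 = 8.895.
Step 4 — Bandwidth: Δω = ω₀/Q = 6718 rad/s; BW = Δω/(2π) = 1069 Hz.

(a) f₀ = 9511 Hz  (b) Q = 8.895  (c) BW = 1069 Hz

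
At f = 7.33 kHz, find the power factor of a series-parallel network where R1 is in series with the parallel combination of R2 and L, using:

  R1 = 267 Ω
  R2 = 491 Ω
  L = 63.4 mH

Step 1 — Angular frequency: ω = 2π·f = 2π·7330 = 4.606e+04 rad/s.
Step 2 — Component impedances:
  R1: Z = R = 267 Ω
  R2: Z = R = 491 Ω
  L: Z = jωL = j·4.606e+04·0.0634 = 0 + j2920 Ω
Step 3 — Parallel branch: R2 || L = 1/(1/R2 + 1/L) = 477.5 + j80.29 Ω.
Step 4 — Series with R1: Z_total = R1 + (R2 || L) = 744.5 + j80.29 Ω = 748.8∠6.2° Ω.
Step 5 — Power factor: PF = cos(φ) = Re(Z)/|Z| = 744.5/748.82 = 0.9942.
Step 6 — Type: Im(Z) = 80.29 ⇒ lagging (phase φ = 6.2°).

PF = 0.9942 (lagging, φ = 6.2°)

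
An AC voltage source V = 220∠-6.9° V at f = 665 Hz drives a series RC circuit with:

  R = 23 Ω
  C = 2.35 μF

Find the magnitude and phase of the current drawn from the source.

Step 1 — Angular frequency: ω = 2π·f = 2π·665 = 4178 rad/s.
Step 2 — Component impedances:
  R: Z = R = 23 Ω
  C: Z = 1/(jωC) = -j/(ω·C) = 0 - j101.8 Ω
Step 3 — Series combination: Z_total = R + C = 23 - j101.8 Ω = 104.4∠-77.3° Ω.
Step 4 — Source phasor: V = 220∠-6.9° V = 218.4 - j26.43 V.
Step 5 — Ohm's law: I = V / Z_total = (218.4 - j26.43) / (23 - j101.8) = 0.7077 + j1.985 A.
Step 6 — Convert to polar: |I| = 2.107 A, ∠I = 70.4°.

I = 2.107∠70.4° A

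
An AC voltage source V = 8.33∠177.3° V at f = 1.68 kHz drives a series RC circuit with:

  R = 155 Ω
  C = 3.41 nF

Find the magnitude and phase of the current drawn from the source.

Step 1 — Angular frequency: ω = 2π·f = 2π·1680 = 1.056e+04 rad/s.
Step 2 — Component impedances:
  R: Z = R = 155 Ω
  C: Z = 1/(jωC) = -j/(ω·C) = 0 - j2.778e+04 Ω
Step 3 — Series combination: Z_total = R + C = 155 - j2.778e+04 Ω = 2.778e+04∠-89.7° Ω.
Step 4 — Source phasor: V = 8.33∠177.3° V = -8.321 + j0.3924 V.
Step 5 — Ohm's law: I = V / Z_total = (-8.321 + j0.3924) / (155 - j2.778e+04) = -1.579e-05 - j0.0002994 A.
Step 6 — Convert to polar: |I| = 0.0002998 A, ∠I = -93.0°.

I = 0.0002998∠-93.0° A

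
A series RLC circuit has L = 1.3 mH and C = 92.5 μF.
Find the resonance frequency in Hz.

Step 1 — Resonance condition Im(Z)=0 gives ω₀ = 1/√(LC).
Step 2 — ω₀ = 1/√(0.0013·9.25e-05) = 2884 rad/s.
Step 3 — f₀ = ω₀/(2π) = 459 Hz.

f₀ = 459 Hz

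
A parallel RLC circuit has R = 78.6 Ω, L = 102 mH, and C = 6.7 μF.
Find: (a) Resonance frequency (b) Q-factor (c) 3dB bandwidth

Step 1 — Resonance: ω₀ = 1/√(LC) = 1/√(0.102·6.7e-06) = 1210 rad/s.
Step 2 — f₀ = ω₀/(2π) = 192.5 Hz.
Step 3 — Parallel Q: Q = R/(ω₀L) = 78.6/(1210·0.102) = 0.637.
Step 4 — Bandwidth: Δω = ω₀/Q = 1899 rad/s; BW = Δω/(2π) = 302.2 Hz.

(a) f₀ = 192.5 Hz  (b) Q = 0.637  (c) BW = 302.2 Hz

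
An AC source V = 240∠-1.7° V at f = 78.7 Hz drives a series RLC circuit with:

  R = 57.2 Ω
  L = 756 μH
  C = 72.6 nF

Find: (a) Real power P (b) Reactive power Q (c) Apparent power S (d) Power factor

Step 1 — Angular frequency: ω = 2π·f = 2π·78.7 = 494.5 rad/s.
Step 2 — Component impedances:
  R: Z = R = 57.2 Ω
  L: Z = jωL = j·494.5·0.000756 = 0 + j0.3738 Ω
  C: Z = 1/(jωC) = -j/(ω·C) = 0 - j2.786e+04 Ω
Step 3 — Series combination: Z_total = R + L + C = 57.2 - j2.785e+04 Ω = 2.786e+04∠-89.9° Ω.
Step 4 — Source phasor: V = 240∠-1.7° V = 239.9 - j7.12 V.
Step 5 — Current: I = V / Z = 0.0002733 + j0.008612 A = 0.008616∠88.2° A.
Step 6 — Complex power: S = V·I* = 0.004246 - j2.068 VA.
Step 7 — Real power: P = Re(S) = 0.004246 W.
Step 8 — Reactive power: Q = Im(S) = -2.068 VAR.
Step 9 — Apparent power: |S| = 2.068 VA.
Step 10 — Power factor: PF = P/|S| = 0.002053 (leading).

(a) P = 0.004246 W  (b) Q = -2.068 VAR  (c) S = 2.068 VA  (d) PF = 0.002053 (leading)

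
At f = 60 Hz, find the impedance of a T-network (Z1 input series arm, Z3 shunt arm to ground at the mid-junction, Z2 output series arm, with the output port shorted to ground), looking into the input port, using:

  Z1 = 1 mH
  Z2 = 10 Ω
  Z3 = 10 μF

Step 1 — Angular frequency: ω = 2π·f = 2π·60 = 377 rad/s.
Step 2 — Component impedances:
  Z1: Z = jωL = j·377·0.001 = 0 + j0.377 Ω
  Z2: Z = R = 10 Ω
  Z3: Z = 1/(jωC) = -j/(ω·C) = 0 - j265.3 Ω
Step 3 — With the output port shorted to ground, the output series arm Z2 runs from the junction to ground; the shunt arm Z3 also runs from the junction to ground. They appear in parallel: Z3 || Z2 = 9.986 - j0.3765 Ω.
Step 4 — Series with input arm Z1: Z_in = Z1 + (Z3 || Z2) = 9.986 + j0.000535 Ω = 9.986∠0.0° Ω.

Z = 9.986 + j0.000535 Ω = 9.986∠0.0° Ω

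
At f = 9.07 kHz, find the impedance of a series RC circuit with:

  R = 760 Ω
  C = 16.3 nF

Step 1 — Angular frequency: ω = 2π·f = 2π·9070 = 5.699e+04 rad/s.
Step 2 — Component impedances:
  R: Z = R = 760 Ω
  C: Z = 1/(jωC) = -j/(ω·C) = 0 - j1077 Ω
Step 3 — Series combination: Z_total = R + C = 760 - j1077 Ω = 1318∠-54.8° Ω.

Z = 760 - j1077 Ω = 1318∠-54.8° Ω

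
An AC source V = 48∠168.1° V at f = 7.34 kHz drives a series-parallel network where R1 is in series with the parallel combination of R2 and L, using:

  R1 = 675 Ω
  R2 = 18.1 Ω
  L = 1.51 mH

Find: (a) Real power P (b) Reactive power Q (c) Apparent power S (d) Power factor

Step 1 — Angular frequency: ω = 2π·f = 2π·7340 = 4.612e+04 rad/s.
Step 2 — Component impedances:
  R1: Z = R = 675 Ω
  R2: Z = R = 18.1 Ω
  L: Z = jωL = j·4.612e+04·0.00151 = 0 + j69.64 Ω
Step 3 — Parallel branch: R2 || L = 1/(1/R2 + 1/L) = 16.95 + j4.407 Ω.
Step 4 — Series with R1: Z_total = R1 + (R2 || L) = 692 + j4.407 Ω = 692∠0.4° Ω.
Step 5 — Source phasor: V = 48∠168.1° V = -46.97 + j9.898 V.
Step 6 — Current: I = V / Z = -0.06778 + j0.01474 A = 0.06937∠167.7° A.
Step 7 — Complex power: S = V·I* = 3.33 + j0.0212 VA.
Step 8 — Real power: P = Re(S) = 3.33 W.
Step 9 — Reactive power: Q = Im(S) = 0.0212 VAR.
Step 10 — Apparent power: |S| = 3.33 VA.
Step 11 — Power factor: PF = P/|S| = 1 (lagging).

(a) P = 3.33 W  (b) Q = 0.0212 VAR  (c) S = 3.33 VA  (d) PF = 1 (lagging)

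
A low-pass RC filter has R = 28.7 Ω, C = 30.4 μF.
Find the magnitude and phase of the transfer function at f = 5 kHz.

Step 1 — Angular frequency: ω = 2π·5000 = 3.142e+04 rad/s.
Step 2 — Transfer function: H(jω) = 1/(1 + jωRC).
Step 3 — Denominator: 1 + jωRC = 1 + j·3.142e+04·28.7·3.04e-05 = 1 + j27.41.
Step 4 — H = 0.001329 - j0.03643.
Step 5 — Magnitude: |H| = 0.03646 (-28.8 dB); phase: φ = -87.9°.

|H| = 0.03646 (-28.8 dB), φ = -87.9°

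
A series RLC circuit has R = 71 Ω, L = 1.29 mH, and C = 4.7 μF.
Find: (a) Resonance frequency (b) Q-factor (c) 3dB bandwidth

Step 1 — Resonance: ω₀ = 1/√(LC) = 1/√(0.00129·4.7e-06) = 1.284e+04 rad/s.
Step 2 — f₀ = ω₀/(2π) = 2044 Hz.
Step 3 — Series Q: Q = ω₀L/R = 1.284e+04·0.00129/71 = 0.2333.
Step 4 — Bandwidth: Δω = ω₀/Q = 5.504e+04 rad/s; BW = Δω/(2π) = 8760 Hz.

(a) f₀ = 2044 Hz  (b) Q = 0.2333  (c) BW = 8760 Hz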